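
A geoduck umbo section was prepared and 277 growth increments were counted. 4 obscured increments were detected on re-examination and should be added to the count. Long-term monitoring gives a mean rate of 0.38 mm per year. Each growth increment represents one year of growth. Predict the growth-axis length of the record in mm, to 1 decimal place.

106.8 mm

True growth increment count = 277 + 4 = 281.
Length ≈ 0.38 × 281 = 106.8 mm.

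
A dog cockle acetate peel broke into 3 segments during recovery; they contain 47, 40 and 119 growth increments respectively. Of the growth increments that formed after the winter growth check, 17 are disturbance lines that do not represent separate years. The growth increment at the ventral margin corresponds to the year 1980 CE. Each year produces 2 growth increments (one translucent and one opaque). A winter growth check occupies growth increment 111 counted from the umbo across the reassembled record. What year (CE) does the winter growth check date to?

1941 CE

Total growth increments = 47 + 40 + 119 = 206.
Between growth increment 111 and the ventral margin there are 206 − 111 = 95 growth increments.
95 − 17 false = 78 true growth increments after the winter growth check.
78 growth increments at 2 per year is 78 / 2 = 39 years.
1980 − 39 = 1941 CE.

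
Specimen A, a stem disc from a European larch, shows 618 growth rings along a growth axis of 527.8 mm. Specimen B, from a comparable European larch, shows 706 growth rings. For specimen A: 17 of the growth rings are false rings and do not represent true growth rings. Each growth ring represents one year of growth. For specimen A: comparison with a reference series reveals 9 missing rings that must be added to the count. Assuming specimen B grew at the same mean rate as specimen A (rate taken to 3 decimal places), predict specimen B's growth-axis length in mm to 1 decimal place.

Specimen A: after corrections the count is 618 − 17 + 9 = 610 growth rings.
A: 527.8 mm over 610 years gives 527.8 / 610 ≈ 0.865 mm per year.
B's length ≈ 0.865 × 706 = 610.7 mm.

610.7 mm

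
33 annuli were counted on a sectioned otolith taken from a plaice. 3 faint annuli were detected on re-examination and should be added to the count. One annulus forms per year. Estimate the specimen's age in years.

36 yr

After corrections the count is 33 + 3 = 36 annuli.
With a one-to-one annulus periodicity this is 36 years.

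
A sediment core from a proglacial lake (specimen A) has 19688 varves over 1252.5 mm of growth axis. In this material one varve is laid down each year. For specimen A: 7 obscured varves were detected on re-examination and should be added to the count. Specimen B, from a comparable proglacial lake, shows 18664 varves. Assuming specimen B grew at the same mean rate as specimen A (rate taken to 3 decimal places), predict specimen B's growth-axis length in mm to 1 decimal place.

1194.5 mm

Specimen A: correcting the raw count gives 19688 + 7 = 19695 true varves.
A: Extension rate ≈ 1252.5 / 19695 = 0.064 mm/yr.
For B, 0.064 mm/year × 18664 years = 1194.5 mm.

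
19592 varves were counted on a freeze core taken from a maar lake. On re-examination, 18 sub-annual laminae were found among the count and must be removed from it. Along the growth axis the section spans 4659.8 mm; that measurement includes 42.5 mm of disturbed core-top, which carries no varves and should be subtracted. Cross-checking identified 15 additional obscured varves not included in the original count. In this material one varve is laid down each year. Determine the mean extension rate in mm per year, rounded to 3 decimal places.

0.236 mm per year

True varve count = 19592 − 18 + 15 = 19589.
Net length = 4659.8 − 42.5 = 4617.3 mm.
Mean rate = 4617.3 mm / 19589 years ≈ 0.236 mm per year.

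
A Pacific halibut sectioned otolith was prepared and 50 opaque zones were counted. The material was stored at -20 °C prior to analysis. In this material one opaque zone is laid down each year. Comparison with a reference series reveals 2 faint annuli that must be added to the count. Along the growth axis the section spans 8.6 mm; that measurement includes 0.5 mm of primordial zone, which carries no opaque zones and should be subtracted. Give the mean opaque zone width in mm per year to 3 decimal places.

0.156 mm per year

True opaque zone count = 50 + 2 = 52.
Net length = 8.6 − 0.5 = 8.1 mm.
Extension rate ≈ 8.1 / 52 = 0.156 mm per year.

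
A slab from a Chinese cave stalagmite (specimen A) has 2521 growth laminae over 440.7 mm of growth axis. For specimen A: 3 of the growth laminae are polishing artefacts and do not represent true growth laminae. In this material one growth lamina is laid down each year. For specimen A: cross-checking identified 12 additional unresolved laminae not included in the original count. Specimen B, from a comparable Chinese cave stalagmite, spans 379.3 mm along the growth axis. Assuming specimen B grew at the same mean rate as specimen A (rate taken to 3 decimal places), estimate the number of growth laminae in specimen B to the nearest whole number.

2180 growth laminae

Specimen A: adjusted count: 2521 − 3 + 12 = 2530 growth laminae.
A: 440.7 mm over 2530 years gives 440.7 / 2530 ≈ 0.174 mm per year.
B spans 379.3 / 0.174 = 2179.89 years ≈ 2180 growth laminae.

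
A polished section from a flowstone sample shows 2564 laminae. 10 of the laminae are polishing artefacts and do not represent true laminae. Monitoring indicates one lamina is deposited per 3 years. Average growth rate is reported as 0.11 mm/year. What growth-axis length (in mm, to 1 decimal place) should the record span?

True lamina count = 2564 − 10 = 2554.
At 3 years per lamina, 2554 × 3 = 7662 years.
Predicted length = 0.11 mm/year × 7662 years = 842.8 mm.

842.8 mm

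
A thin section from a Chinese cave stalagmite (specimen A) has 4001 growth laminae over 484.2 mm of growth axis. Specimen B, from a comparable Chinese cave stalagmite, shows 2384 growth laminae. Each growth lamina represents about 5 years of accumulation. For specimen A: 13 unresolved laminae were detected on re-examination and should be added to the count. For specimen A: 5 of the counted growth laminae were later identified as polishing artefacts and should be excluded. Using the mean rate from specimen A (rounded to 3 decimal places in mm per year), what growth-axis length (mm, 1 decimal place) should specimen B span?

Specimen A: adjusted count: 4001 − 5 + 13 = 4009 growth laminae.
Specimen A: 4009 growth laminae at 5 years each span 4009 × 5 = 20045 years.
A: Mean rate = 484.2 mm / 20045 years ≈ 0.024 mm/yr.
Specimen B: 2384 growth laminae at 5 years each span 2384 × 5 = 11920 years. B's length ≈ 0.024 × 11920 = 286.1 mm.

286.1 mm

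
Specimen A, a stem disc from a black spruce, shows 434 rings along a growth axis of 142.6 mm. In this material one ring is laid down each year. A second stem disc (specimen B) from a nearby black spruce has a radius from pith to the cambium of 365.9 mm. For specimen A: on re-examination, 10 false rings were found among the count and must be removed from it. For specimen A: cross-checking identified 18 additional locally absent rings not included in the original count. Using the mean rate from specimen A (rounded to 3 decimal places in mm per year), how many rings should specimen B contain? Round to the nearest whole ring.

Specimen A: true ring count = 434 − 10 + 18 = 442.
A: Mean rate = 142.6 mm / 442 years ≈ 0.323 mm per year.
For B, 365.9 / 0.323 = 1132.82 years ≈ 1133 rings.

1133 rings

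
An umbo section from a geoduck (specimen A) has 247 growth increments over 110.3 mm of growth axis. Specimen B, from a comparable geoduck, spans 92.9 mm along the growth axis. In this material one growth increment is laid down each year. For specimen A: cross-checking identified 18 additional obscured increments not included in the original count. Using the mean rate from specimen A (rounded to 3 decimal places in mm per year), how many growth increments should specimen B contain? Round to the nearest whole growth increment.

223 growth increments

Specimen A: true growth increment count = 247 + 18 = 265.
A: Mean rate = 110.3 mm / 265 years ≈ 0.416 mm per year.
For B, 92.9 / 0.416 = 223.32 years ≈ 223 growth increments.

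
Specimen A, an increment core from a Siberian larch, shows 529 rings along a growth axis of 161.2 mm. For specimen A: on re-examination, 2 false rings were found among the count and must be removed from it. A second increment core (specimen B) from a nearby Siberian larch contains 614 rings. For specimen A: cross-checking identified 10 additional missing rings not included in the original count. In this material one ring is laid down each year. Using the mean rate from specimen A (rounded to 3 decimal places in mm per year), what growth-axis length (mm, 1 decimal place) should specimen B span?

184.2 mm

Specimen A: after corrections the count is 529 − 2 + 10 = 537 rings.
A: Extension rate ≈ 161.2 / 537 = 0.300 mm/year.
B's length ≈ 0.300 × 614 = 184.2 mm.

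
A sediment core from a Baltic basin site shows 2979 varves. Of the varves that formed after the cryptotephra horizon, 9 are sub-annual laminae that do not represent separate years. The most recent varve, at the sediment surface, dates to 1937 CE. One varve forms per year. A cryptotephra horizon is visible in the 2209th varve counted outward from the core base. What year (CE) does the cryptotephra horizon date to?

1176 CE

The cryptotephra horizon sits at varve 2209 from the core base, so 2979 − 2209 = 770 varves formed after it.
Removing the 9 false varves leaves 770 − 9 = 761 true varves beyond the cryptotephra horizon.
The varve at the sediment surface is 1937 CE, so the cryptotephra horizon dates to 1937 − 761 = 1176 CE.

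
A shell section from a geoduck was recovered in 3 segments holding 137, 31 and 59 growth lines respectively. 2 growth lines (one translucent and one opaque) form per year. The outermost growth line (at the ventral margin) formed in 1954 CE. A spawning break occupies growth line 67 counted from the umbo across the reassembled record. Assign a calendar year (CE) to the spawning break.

1874 CE

Total growth lines = 137 + 31 + 59 = 227.
The spawning break sits at growth line 67 from the umbo, so 227 − 67 = 160 growth lines formed after it.
Dividing by 2 growth lines per year: 160 / 2 = 80 years.
Counting back 80 years from 1954 CE places the spawning break in 1954 − 80 = 1874 CE.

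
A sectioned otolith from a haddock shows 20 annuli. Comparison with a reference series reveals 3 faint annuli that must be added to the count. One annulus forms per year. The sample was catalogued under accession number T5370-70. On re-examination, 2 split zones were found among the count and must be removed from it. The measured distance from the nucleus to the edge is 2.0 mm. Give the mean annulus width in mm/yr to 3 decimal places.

Adjusted count: 20 − 2 + 3 = 21 annuli.
Mean rate = 2.0 mm / 21 years ≈ 0.095 mm/yr.

0.095 mm/yr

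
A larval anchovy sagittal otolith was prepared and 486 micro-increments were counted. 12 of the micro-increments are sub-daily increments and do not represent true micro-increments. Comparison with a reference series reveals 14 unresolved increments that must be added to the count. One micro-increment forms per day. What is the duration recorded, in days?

488 days

True micro-increment count = 486 − 12 + 14 = 488.
At one micro-increment per day, that is 488 days.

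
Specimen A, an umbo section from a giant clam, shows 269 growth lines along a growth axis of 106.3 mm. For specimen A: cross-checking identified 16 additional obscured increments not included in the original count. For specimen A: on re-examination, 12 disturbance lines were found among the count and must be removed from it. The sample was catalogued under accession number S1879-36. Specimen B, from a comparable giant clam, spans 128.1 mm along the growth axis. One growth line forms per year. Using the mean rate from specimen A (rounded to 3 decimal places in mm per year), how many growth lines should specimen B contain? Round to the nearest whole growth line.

Specimen A: correcting the raw count gives 269 − 12 + 16 = 273 true growth lines.
A: Mean rate = 106.3 mm / 273 years ≈ 0.389 mm/yr.
B spans 128.1 / 0.389 = 329.31 years ≈ 329 growth lines.

329 growth lines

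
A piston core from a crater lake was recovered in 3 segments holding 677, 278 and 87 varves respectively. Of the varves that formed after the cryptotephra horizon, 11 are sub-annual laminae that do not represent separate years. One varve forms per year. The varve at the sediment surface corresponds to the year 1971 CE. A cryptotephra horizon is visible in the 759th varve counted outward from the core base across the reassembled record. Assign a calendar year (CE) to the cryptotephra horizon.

1699 CE

Total varves = 677 + 278 + 87 = 1042.
Between varve 759 and the sediment surface there are 1042 − 759 = 283 varves.
Excluding 11 false varves: 283 − 11 = 272.
Counting back 272 years from 1971 CE places the cryptotephra horizon in 1971 − 272 = 1699 CE.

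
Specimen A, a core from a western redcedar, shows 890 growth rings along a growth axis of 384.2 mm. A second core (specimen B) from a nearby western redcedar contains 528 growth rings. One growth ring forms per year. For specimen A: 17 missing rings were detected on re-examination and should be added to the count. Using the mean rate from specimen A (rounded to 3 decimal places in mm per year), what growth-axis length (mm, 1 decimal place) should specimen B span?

Specimen A: after corrections the count is 890 + 17 = 907 growth rings.
A: 384.2 mm over 907 years gives 384.2 / 907 ≈ 0.424 mm/yr.
For B, 0.424 mm/year × 528 years = 223.9 mm.

223.9 mm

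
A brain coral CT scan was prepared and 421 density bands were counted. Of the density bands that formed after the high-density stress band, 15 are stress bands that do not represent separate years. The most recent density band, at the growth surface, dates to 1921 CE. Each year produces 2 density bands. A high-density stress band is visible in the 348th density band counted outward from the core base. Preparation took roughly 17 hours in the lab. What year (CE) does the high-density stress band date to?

The high-density stress band sits at density band 348 from the core base, so 421 − 348 = 73 density bands formed after it.
73 − 15 false = 58 true density bands after the high-density stress band.
Dividing by 2 density bands per year: 58 / 2 = 29 years.
1921 − 29 = 1892 CE.

1892 CE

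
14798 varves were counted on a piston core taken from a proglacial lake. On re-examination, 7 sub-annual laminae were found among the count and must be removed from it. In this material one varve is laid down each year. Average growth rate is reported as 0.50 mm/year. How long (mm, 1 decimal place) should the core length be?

Adjusted count: 14798 − 7 = 14791 varves.
14791 years at 0.50 mm/year gives 0.50 × 14791 = 7395.5 mm.

7395.5 mm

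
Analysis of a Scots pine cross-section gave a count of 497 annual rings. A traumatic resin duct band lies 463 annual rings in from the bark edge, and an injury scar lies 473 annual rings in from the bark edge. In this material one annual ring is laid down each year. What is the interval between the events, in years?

10 yr

Separation: 473 − 463 = 10 annual rings.
That is 10 years at one annual ring per year.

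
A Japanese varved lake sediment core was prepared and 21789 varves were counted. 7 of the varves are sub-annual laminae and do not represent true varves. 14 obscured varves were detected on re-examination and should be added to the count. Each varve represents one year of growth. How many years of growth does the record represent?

Adjusted count: 21789 − 7 + 14 = 21796 varves.
One varve per year makes the duration 21796 years.

21796 years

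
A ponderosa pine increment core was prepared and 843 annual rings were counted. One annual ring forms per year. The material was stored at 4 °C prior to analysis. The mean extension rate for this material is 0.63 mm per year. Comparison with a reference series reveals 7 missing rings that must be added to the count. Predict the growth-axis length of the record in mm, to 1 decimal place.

535.5 mm

True annual ring count = 843 + 7 = 850.
Length ≈ 0.63 × 850 = 535.5 mm.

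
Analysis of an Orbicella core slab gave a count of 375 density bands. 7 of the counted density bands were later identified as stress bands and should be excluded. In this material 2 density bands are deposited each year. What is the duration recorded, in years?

After corrections the count is 375 − 7 = 368 density bands.
With 2 density bands per year, 368 / 2 = 184 years.

184 years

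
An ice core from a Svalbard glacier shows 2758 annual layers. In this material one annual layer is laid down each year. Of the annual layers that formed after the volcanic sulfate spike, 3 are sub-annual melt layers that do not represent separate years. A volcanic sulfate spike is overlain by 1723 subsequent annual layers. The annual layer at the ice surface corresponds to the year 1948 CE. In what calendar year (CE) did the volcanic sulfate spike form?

228 CE

There are 1723 annual layers younger than the volcanic sulfate spike.
Removing the 3 false annual layers leaves 1723 − 3 = 1720 true annual layers beyond the volcanic sulfate spike.
Counting back 1720 years from 1948 CE places the volcanic sulfate spike in 1948 − 1720 = 228 CE.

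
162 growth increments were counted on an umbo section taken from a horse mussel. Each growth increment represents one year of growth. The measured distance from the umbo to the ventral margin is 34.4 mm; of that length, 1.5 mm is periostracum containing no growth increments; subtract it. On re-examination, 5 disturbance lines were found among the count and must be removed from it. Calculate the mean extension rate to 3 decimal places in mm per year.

After corrections the count is 162 − 5 = 157 growth increments.
Net length = 34.4 − 1.5 = 32.9 mm.
32.9 mm over 157 years gives 32.9 / 157 ≈ 0.210 mm per year.

0.210 mm per year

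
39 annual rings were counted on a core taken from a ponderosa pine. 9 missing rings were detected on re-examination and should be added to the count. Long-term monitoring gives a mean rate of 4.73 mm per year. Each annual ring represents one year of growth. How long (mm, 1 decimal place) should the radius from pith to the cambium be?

Correcting the raw count gives 39 + 9 = 48 true annual rings.
Length ≈ 4.73 × 48 = 227.0 mm.

227.0 mm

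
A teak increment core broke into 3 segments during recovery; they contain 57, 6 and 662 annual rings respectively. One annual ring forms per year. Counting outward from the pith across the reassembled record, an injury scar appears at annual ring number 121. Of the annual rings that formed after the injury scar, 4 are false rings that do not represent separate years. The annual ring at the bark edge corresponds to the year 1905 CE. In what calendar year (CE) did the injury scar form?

1305 CE

Total annual rings = 57 + 6 + 662 = 725.
The injury scar sits at annual ring 121 from the pith, so 725 − 121 = 604 annual rings formed after it.
Excluding 4 false annual rings: 604 − 4 = 600.
1905 − 600 = 1305 CE.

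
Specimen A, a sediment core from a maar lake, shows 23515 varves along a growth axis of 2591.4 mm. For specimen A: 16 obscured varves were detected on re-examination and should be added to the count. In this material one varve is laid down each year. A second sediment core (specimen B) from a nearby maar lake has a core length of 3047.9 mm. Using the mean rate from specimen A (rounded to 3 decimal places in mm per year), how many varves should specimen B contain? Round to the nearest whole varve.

27708 varves

Specimen A: true varve count = 23515 + 16 = 23531.
A: Extension rate ≈ 2591.4 / 23531 = 0.110 mm/year.
For B, 3047.9 / 0.110 = 27708.18 years ≈ 27708 varves.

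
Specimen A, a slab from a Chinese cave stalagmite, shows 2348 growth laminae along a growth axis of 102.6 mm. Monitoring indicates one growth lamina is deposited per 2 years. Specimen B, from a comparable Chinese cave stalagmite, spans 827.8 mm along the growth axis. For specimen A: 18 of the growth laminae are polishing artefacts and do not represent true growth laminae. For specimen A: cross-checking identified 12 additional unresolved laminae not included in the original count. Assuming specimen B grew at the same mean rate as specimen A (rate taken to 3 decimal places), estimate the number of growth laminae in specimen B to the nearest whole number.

Specimen A: adjusted count: 2348 − 18 + 12 = 2342 growth laminae.
Specimen A: 2342 growth laminae at 2 years each span 2342 × 2 = 4684 years.
A: Extension rate ≈ 102.6 / 4684 = 0.022 mm/year.
Specimen B: 827.8 mm / 0.022 mm per year = 37627.27 years; at 2 years per growth lamina that is 37627.27 / 2 ≈ 18814 growth laminae.

18814 growth laminae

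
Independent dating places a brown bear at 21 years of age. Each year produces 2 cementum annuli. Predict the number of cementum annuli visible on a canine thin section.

42 cementum annuli

21 years at 2 cementum annuli per year gives 21 × 2 = 42 cementum annuli.
So 42 cementum annuli should be present.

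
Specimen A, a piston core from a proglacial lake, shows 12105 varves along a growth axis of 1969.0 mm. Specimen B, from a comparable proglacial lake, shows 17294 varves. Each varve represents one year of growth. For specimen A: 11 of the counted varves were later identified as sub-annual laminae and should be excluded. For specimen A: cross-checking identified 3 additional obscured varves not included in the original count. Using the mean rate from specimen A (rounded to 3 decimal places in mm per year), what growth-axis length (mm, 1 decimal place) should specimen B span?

Specimen A: adjusted count: 12105 − 11 + 3 = 12097 varves.
A: Mean rate = 1969.0 mm / 12097 years ≈ 0.163 mm/year.
For B, 0.163 mm/year × 17294 years = 2818.9 mm.

2818.9 mm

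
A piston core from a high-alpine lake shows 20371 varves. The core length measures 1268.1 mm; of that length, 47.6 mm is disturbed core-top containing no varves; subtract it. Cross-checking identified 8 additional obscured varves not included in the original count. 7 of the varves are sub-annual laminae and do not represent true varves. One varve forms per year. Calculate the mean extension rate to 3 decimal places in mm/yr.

0.060 mm/yr

Adjusted count: 20371 − 7 + 8 = 20372 varves.
Removing the 47.6 mm offcut leaves 1268.1 − 47.6 = 1220.5 mm.
Extension rate ≈ 1220.5 / 20372 = 0.060 mm/yr.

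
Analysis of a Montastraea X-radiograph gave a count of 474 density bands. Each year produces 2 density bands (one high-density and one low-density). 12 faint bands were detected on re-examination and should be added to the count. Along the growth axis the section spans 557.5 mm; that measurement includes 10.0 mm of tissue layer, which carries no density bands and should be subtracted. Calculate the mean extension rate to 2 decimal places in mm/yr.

True density band count = 474 + 12 = 486.
Dividing by 2 density bands per year: 486 / 2 = 243 years.
The growth record spans 557.5 − 10.0 = 547.5 mm.
Extension rate ≈ 547.5 / 243 = 2.25 mm/yr.

2.25 mm/yr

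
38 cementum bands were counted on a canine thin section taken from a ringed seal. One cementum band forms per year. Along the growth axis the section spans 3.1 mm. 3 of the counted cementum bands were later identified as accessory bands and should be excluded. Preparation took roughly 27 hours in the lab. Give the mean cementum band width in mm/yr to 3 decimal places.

Correcting the raw count gives 38 − 3 = 35 true cementum bands.
Mean rate = 3.1 mm / 35 years ≈ 0.089 mm/yr.

0.089 mm/yr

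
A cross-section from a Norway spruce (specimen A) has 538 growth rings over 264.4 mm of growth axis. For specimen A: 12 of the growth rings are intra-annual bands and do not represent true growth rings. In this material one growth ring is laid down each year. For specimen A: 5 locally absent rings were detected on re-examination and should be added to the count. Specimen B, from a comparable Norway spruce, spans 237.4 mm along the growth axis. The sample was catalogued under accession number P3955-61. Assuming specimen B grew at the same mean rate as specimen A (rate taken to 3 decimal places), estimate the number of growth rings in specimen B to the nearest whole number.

477 growth rings

Specimen A: true growth ring count = 538 − 12 + 5 = 531.
A: 264.4 mm over 531 years gives 264.4 / 531 ≈ 0.498 mm/yr.
For B, 237.4 / 0.498 = 476.71 years ≈ 477 growth rings.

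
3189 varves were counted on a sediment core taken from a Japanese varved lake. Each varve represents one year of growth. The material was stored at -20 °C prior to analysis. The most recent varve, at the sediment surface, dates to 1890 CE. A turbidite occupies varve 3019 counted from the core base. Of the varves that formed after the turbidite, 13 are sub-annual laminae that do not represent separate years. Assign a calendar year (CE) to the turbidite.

3189 − 3019 = 170 varves lie beyond the turbidite toward the sediment surface.
Removing the 13 false varves leaves 170 − 13 = 157 true varves beyond the turbidite.
The varve at the sediment surface is 1890 CE, so the turbidite dates to 1890 − 157 = 1733 CE.

1733 CE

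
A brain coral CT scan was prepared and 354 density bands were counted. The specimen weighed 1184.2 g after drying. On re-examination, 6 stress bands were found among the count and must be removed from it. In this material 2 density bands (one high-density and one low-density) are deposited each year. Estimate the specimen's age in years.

174 yr

True density band count = 354 − 6 = 348.
With 2 density bands per year, 348 / 2 = 174 years.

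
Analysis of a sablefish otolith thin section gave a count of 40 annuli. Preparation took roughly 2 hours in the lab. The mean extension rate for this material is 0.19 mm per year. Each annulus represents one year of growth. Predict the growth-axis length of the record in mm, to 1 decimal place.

7.6 mm

40 years of growth are recorded.
Length ≈ 0.19 × 40 = 7.6 mm.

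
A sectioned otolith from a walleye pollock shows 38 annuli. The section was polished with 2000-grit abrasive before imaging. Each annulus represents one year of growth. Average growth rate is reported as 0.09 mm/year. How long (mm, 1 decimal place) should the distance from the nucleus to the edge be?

3.4 mm

The record spans 38 years at 0.09 mm per year.
Predicted length = 0.09 mm/year × 38 years = 3.4 mm.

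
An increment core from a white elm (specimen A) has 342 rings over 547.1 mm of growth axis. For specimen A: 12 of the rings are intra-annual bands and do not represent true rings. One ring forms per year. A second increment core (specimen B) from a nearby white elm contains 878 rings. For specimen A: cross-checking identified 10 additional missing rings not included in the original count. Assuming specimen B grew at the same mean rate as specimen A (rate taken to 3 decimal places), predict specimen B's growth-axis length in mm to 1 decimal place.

1412.7 mm

Specimen A: correcting the raw count gives 342 − 12 + 10 = 340 true rings.
A: 547.1 mm over 340 years gives 547.1 / 340 ≈ 1.609 mm per year.
For B, 1.609 mm/year × 878 years = 1412.7 mm.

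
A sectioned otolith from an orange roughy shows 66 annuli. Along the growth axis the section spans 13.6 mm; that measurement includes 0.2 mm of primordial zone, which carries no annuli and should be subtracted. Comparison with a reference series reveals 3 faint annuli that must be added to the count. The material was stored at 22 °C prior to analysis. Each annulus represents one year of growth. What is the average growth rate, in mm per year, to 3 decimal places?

0.194 mm per year

Correcting the raw count gives 66 + 3 = 69 true annuli.
Removing the 0.2 mm offcut leaves 13.6 − 0.2 = 13.4 mm.
Extension rate ≈ 13.4 / 69 = 0.194 mm per year.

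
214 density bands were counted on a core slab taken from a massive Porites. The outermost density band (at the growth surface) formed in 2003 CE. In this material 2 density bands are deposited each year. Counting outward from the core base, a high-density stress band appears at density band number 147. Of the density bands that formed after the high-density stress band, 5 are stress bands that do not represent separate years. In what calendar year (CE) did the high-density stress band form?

214 − 147 = 67 density bands lie beyond the high-density stress band toward the growth surface.
Removing the 5 false density bands leaves 67 − 5 = 62 true density bands beyond the high-density stress band.
62 density bands at 2 per year is 62 / 2 = 31 years.
The density band at the growth surface is 2003 CE, so the high-density stress band dates to 2003 − 31 = 1972 CE.

1972 CE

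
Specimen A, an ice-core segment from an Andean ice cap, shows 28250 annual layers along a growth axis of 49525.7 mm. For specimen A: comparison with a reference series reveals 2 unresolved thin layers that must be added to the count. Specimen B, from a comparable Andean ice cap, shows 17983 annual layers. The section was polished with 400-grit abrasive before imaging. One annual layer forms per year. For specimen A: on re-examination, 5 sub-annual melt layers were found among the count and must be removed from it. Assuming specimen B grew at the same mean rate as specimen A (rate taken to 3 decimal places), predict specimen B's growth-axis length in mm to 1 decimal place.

Specimen A: true annual layer count = 28250 − 5 + 2 = 28247.
A: Extension rate ≈ 49525.7 / 28247 = 1.753 mm per year.
B's length ≈ 1.753 × 17983 = 31524.2 mm.

31524.2 mm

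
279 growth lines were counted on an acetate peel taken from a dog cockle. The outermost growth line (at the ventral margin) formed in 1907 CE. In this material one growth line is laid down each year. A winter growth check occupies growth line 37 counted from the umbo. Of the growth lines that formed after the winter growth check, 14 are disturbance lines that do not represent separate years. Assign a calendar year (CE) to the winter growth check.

1679 CE

Between growth line 37 and the ventral margin there are 279 − 37 = 242 growth lines.
Excluding 14 false growth lines: 242 − 14 = 228.
The growth line at the ventral margin is 1907 CE, so the winter growth check dates to 1907 − 228 = 1679 CE.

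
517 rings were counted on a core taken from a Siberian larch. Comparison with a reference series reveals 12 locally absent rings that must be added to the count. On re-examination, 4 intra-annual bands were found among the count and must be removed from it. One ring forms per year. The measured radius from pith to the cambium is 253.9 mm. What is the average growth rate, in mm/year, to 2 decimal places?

0.48 mm/year

Correcting the raw count gives 517 − 4 + 12 = 525 true rings.
253.9 mm over 525 years gives 253.9 / 525 ≈ 0.48 mm/year.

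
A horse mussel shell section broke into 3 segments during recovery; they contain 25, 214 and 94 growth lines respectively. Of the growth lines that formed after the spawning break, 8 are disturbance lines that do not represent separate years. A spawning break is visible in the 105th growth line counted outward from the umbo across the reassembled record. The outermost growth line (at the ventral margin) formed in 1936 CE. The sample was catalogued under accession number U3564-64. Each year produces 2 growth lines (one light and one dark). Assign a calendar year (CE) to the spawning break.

1826 CE

Total growth lines = 25 + 214 + 94 = 333.
The spawning break sits at growth line 105 from the umbo, so 333 − 105 = 228 growth lines formed after it.
Removing the 8 false growth lines leaves 228 − 8 = 220 true growth lines beyond the spawning break.
Dividing by 2 growth lines per year: 220 / 2 = 110 years.
The growth line at the ventral margin is 1936 CE, so the spawning break dates to 1936 − 110 = 1826 CE.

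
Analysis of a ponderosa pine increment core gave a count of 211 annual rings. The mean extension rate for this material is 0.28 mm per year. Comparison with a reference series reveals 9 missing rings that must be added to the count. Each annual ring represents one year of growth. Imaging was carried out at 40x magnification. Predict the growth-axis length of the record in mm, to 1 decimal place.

61.6 mm

Correcting the raw count gives 211 + 9 = 220 true annual rings.
Length ≈ 0.28 × 220 = 61.6 mm.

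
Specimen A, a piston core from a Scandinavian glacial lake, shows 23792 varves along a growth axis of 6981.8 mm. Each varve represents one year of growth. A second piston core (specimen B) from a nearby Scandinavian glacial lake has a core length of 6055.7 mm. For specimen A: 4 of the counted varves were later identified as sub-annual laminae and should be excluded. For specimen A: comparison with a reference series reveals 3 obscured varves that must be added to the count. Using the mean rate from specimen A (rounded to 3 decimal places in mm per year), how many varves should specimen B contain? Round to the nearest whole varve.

Specimen A: true varve count = 23792 − 4 + 3 = 23791.
A: 6981.8 mm over 23791 years gives 6981.8 / 23791 ≈ 0.293 mm per year.
B spans 6055.7 / 0.293 = 20667.92 years ≈ 20668 varves.

20668 varves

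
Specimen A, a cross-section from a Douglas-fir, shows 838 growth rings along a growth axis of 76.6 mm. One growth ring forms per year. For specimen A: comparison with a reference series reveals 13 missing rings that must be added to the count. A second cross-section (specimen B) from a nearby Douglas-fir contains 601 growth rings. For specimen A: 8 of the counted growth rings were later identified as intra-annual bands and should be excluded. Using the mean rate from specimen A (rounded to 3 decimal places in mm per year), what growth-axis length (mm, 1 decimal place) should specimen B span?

Specimen A: true growth ring count = 838 − 8 + 13 = 843.
A: Mean rate = 76.6 mm / 843 years ≈ 0.091 mm/yr.
Length of B = 0.091 × 601 = 54.7 mm.

54.7 mm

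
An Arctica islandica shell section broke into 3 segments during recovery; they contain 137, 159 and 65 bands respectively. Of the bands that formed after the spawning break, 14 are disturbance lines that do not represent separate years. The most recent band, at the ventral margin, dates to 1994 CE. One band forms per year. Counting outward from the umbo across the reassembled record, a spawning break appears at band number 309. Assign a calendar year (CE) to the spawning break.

Total bands = 137 + 159 + 65 = 361.
The spawning break sits at band 309 from the umbo, so 361 − 309 = 52 bands formed after it.
Excluding 14 false bands: 52 − 14 = 38.
Counting back 38 years from 1994 CE places the spawning break in 1994 − 38 = 1956 CE.

1956 CE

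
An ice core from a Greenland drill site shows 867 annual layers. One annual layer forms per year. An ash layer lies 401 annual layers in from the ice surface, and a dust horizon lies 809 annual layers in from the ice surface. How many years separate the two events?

408 years

809 − 401 = 408 annual layers lie between the two events.
One annual layer per year makes the interval 408 years.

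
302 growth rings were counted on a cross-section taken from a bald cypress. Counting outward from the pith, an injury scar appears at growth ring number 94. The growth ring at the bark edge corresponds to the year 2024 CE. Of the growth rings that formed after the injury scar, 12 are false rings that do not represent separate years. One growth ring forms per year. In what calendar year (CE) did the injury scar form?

1828 CE

Between growth ring 94 and the bark edge there are 302 − 94 = 208 growth rings.
208 − 12 false = 196 true growth rings after the injury scar.
Counting back 196 years from 2024 CE places the injury scar in 2024 − 196 = 1828 CE.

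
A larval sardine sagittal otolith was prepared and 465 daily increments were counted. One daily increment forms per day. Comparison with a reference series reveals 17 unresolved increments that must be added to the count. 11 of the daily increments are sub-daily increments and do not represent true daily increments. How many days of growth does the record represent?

True daily increment count = 465 − 11 + 17 = 471.
At one daily increment per day, that is 471 days.

471 d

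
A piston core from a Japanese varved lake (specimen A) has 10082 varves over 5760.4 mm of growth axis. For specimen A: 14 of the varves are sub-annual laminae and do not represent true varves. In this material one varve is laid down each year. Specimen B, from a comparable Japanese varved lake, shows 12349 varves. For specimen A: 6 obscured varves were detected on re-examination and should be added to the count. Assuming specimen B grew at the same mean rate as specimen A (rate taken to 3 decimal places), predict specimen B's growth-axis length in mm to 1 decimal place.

Specimen A: correcting the raw count gives 10082 − 14 + 6 = 10074 true varves.
A: Extension rate ≈ 5760.4 / 10074 = 0.572 mm per year.
B's length ≈ 0.572 × 12349 = 7063.6 mm.

7063.6 mm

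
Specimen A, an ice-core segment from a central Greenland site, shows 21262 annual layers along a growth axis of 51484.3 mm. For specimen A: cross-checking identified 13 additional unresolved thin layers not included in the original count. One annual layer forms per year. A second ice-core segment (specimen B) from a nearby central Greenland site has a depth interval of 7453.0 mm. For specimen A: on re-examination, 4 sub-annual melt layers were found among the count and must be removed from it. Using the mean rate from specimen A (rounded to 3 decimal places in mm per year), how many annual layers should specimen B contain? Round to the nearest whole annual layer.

3080 annual layers

Specimen A: adjusted count: 21262 − 4 + 13 = 21271 annual layers.
A: Mean rate = 51484.3 mm / 21271 years ≈ 2.420 mm per year.
B spans 7453.0 / 2.420 = 3079.75 years ≈ 3080 annual layers.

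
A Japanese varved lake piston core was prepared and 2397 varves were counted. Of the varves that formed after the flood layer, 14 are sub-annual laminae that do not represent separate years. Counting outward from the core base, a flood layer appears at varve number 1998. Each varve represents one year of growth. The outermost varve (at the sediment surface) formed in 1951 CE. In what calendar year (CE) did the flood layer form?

Between varve 1998 and the sediment surface there are 2397 − 1998 = 399 varves.
399 − 14 false = 385 true varves after the flood layer.
Counting back 385 years from 1951 CE places the flood layer in 1951 − 385 = 1566 CE.

1566 CE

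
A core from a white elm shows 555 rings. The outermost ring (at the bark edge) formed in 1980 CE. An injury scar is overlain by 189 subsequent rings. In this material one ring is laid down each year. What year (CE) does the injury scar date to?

189 rings post-date the injury scar.
The ring at the bark edge is 1980 CE, so the injury scar dates to 1980 − 189 = 1791 CE.

1791 CE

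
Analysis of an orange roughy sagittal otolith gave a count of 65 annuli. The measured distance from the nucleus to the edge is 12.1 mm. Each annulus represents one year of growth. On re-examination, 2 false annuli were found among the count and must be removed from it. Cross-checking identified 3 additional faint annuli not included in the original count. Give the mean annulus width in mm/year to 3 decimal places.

Adjusted count: 65 − 2 + 3 = 66 annuli.
Mean rate = 12.1 mm / 66 years ≈ 0.183 mm/year.

0.183 mm/year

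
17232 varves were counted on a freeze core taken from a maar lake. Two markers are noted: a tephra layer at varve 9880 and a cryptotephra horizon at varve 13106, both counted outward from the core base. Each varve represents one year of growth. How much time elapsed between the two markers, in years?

Separation: 13106 − 9880 = 3226 varves.
At one varve per year, 3226 years elapsed between them.

3226 yr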